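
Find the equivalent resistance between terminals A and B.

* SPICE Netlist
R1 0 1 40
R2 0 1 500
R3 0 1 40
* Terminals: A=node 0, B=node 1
Reduce the network between node 0 (A) and node 1 (B) by series/parallel combination:
  Rp1 = R1 ‖ R2 ‖ R3 (parallel, all between nodes 0 and 1) = 1/(1/40 + 1/500 + 1/40) = 19.23 Ω
R_eq = 19.23 Ω

Final answer: 19.23 Ω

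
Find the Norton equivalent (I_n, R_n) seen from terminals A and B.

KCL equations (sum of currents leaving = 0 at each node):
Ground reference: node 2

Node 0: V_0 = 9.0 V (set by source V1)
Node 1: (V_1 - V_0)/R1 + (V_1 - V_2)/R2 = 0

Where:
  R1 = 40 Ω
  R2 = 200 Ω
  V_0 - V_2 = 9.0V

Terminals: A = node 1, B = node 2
Find the Thévenin equivalent first; then I_n = V_th/R_th and R_n = R_th.
Step 1 — V_th is the open-circuit voltage V_A - V_B (nothing connected across the terminals).
Nodal analysis, taking node 2 as the 0 V reference.
Source V1 fixes V_0 = 9 V.
KCL at each unknown node (sum of currents leaving = 0; resistances in Ω):
  Node 1: (V_1 - 9)/40 + (V_1 - 0)/200 = 0
Collecting terms: 0.03 × V_1 = 0.225  =>  V_1 = 7.5 V
V_th = V_1 - V_2 = 7.5 - 0 = 7.5 V
Step 2 — R_th: zero the source — replace V1 by a short circuit (node 2 merges into node 0) — and find the resistance seen between A (node 1) and B (node 0).
Reduce the network between node 1 (A) and node 0 (B) by series/parallel combination:
  Rp1 = R1 ‖ R2 (parallel, both between nodes 0 and 1) = 1/(1/40 + 1/200) = 33.33 Ω
R_th = 33.33 Ω
I_n = V_th/R_th = 7.5/33.33 = 0.225 A, and R_n = R_th = 33.33 Ω

Final answer: I_n = 0.225 A, R_n = 33.33 Ω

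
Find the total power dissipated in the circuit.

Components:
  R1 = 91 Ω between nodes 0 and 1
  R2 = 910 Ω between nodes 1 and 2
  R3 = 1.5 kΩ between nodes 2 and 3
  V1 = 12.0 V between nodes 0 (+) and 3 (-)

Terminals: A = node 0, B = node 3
Nodal analysis, taking node 3 as the 0 V reference.
Source V1 fixes V_0 = 12 V.
KCL at each unknown node (sum of currents leaving = 0; resistances in Ω):
  Node 1: (V_1 - 12)/91 + (V_1 - V_2)/910 = 0
  Node 2: (V_2 - V_1)/910 + (V_2 - 0)/1500 = 0
Collecting terms (coefficients in siemens):
  0.01209·V_1 - 0.001099·V_2 = 0.1319
  0.001766·V_2 - 0.001099·V_1 = 0
Determinant D = (0.01209)(0.001766) - (-0.001099)(-0.001099) = 0.00002013
V_1 = [(0.1319)(0.001766) - (-0.001099)(0)]/D = 11.56 V
V_2 = [(0.01209)(0) - (0.1319)(-0.001099)]/D = 7.197 V
Power in each resistor, P = (ΔV)²/R:
  P_R1 = (12 - 11.56)²/91 = 0.002095 W
  P_R2 = (11.56 - 7.197)²/910 = 0.02095 W
  P_R3 = (7.197 - 0)²/1500 = 0.03453 W
P_total = P_R1 + P_R2 + P_R3 = 0.05758 W

Final answer: 0.05758 W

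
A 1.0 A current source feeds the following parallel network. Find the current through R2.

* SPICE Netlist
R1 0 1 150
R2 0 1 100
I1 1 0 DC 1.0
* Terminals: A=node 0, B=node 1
All resistors sit directly between nodes 0 and 1, so they are in parallel and share one voltage V; the full source current 1 A splits among them.
1/R_par = 1/150 + 1/100 = 0.01667 S  =>  R_par = 60 Ω
V = I × R_par = 1 × 60 = 60 V
I_R2 = V/R2 = 60/100 = 0.6 A

Final answer: 0.6 A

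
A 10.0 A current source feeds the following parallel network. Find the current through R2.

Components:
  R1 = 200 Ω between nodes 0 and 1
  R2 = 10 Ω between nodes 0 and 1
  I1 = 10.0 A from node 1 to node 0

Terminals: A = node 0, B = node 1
All resistors sit directly between nodes 0 and 1, so they are in parallel and share one voltage V; the full source current 10 A splits among them.
1/R_par = 1/200 + 1/10 = 0.105 S  =>  R_par = 9.524 Ω
V = I × R_par = 10 × 9.524 = 95.24 V
I_R2 = V/R2 = 95.24/10 = 9.524 A

Final answer: 9.524 A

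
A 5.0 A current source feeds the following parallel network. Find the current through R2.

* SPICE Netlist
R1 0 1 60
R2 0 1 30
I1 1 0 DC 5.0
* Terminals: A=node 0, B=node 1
All resistors sit directly between nodes 0 and 1, so they are in parallel and share one voltage V; the full source current 5 A splits among them.
1/R_par = 1/60 + 1/30 = 0.05 S  =>  R_par = 20 Ω
V = I × R_par = 5 × 20 = 100 V
I_R2 = V/R2 = 100/30 = 3.333 A

Final answer: 3.333 A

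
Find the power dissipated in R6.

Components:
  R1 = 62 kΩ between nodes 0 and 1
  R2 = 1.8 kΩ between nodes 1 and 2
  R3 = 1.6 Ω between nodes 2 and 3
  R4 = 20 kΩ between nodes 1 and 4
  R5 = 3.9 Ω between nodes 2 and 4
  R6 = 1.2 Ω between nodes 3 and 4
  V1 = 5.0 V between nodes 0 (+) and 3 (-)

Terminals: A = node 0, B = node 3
Nodal analysis, taking node 3 as the 0 V reference.
Source V1 fixes V_0 = 5 V.
KCL at each unknown node (sum of currents leaving = 0; resistances in Ω):
  Node 1: (V_1 - 5)/62000 + (V_1 - V_2)/1800 + (V_1 - V_4)/20000 = 0
  Node 2: (V_2 - V_1)/1800 + (V_2 - 0)/1.6 + (V_2 - V_4)/3.9 = 0
  Node 4: (V_4 - V_1)/20000 + (V_4 - V_2)/3.9 + (V_4 - 0)/1.2 = 0
Collecting terms (coefficients in siemens):
  0.0006217·V_1 - 0.0005556·V_2 - 0.00005·V_4 = 0.00008065
  0.882·V_2 - 0.0005556·V_1 - 0.2564·V_4 = 0
  1.09·V_4 - 0.00005·V_1 - 0.2564·V_2 = 0
Solving these 3 simultaneous equations (Gaussian elimination) gives:
  V_1 = 0.1298 V, V_2 = 0.00008963 V, V_4 = 0.00002704 V
I_R6 = (V_3 - V_4)/R6 = (0 - 0.00002704)/1.2 = -0.00002254 A
P_R6 = I_R6² × R6 = (-0.00002254)² × 1.2 = 0.0000000006094 W

Final answer: 6.094e-10 W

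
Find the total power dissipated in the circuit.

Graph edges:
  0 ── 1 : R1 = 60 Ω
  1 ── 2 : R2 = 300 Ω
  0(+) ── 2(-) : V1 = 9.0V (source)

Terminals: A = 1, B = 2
Nodal analysis, taking node 2 as the 0 V reference.
Source V1 fixes V_0 = 9 V.
KCL at each unknown node (sum of currents leaving = 0; resistances in Ω):
  Node 1: (V_1 - 9)/60 + (V_1 - 0)/300 = 0
Collecting terms: 0.02 × V_1 = 0.15  =>  V_1 = 7.5 V
Power in each resistor, P = (ΔV)²/R:
  P_R1 = (9 - 7.5)²/60 = 0.0375 W
  P_R2 = (7.5 - 0)²/300 = 0.1875 W
P_total = P_R1 + P_R2 = 0.225 W

Final answer: 0.225 W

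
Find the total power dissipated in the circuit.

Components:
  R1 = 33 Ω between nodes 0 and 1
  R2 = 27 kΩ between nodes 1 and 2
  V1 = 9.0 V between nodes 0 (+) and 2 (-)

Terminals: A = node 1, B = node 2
Nodal analysis, taking node 2 as the 0 V reference.
Source V1 fixes V_0 = 9 V.
KCL at each unknown node (sum of currents leaving = 0; resistances in Ω):
  Node 1: (V_1 - 9)/33 + (V_1 - 0)/27000 = 0
Collecting terms: 0.03034 × V_1 = 0.2727  =>  V_1 = 8.989 V
Power in each resistor, P = (ΔV)²/R:
  P_R1 = (9 - 8.989)²/33 = 0.000003658 W
  P_R2 = (8.989 - 0)²/27000 = 0.002993 W
P_total = P_R1 + P_R2 = 0.002996 W

Final answer: 0.002996 W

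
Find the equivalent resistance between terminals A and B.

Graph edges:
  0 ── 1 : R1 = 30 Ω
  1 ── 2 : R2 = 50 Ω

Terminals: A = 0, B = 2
Reduce the network between node 0 (A) and node 2 (B) by series/parallel combination:
  Rs1 = R1 + R2 (series, joined only at node 1) = 30 + 50 = 80 Ω
R_eq = 80 Ω

Final answer: 80 Ω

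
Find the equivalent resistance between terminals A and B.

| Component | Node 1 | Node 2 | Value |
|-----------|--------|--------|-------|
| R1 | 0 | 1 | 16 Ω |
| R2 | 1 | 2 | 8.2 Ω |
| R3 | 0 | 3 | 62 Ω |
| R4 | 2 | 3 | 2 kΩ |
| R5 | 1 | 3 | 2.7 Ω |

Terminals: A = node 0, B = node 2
The network is not a plain series/parallel combination. Inject a 1 A test current into terminal A (node 0) and return it from terminal B (node 2); then R_eq = V_A / (1 A).
Nodal analysis, taking node 2 as the 0 V reference.
Current source I_test pushes 1 A into node 0 and draws it out of node 2.
KCL at each unknown node (sum of currents leaving = 0; resistances in Ω):
  Node 0: (V_0 - V_1)/16 + (V_0 - V_3)/62 - 1 = 0
  Node 1: (V_1 - V_0)/16 + (V_1 - 0)/8.2 + (V_1 - V_3)/2.7 = 0
  Node 3: (V_3 - V_0)/62 + (V_3 - V_1)/2.7 + (V_3 - 0)/2000 = 0
Collecting terms (coefficients in siemens):
  0.07863·V_0 - 0.0625·V_1 - 0.01613·V_3 = 1
  0.5548·V_1 - 0.0625·V_0 - 0.3704·V_3 = 0
  0.387·V_3 - 0.01613·V_0 - 0.3704·V_1 = 0
Solving these 3 simultaneous equations (Gaussian elimination) gives:
  V_0 = 20.99 V, V_1 = 8.164 V, V_3 = 8.688 V
R_eq = V_0 / 1 A = 20.99 Ω

Final answer: 20.99 Ω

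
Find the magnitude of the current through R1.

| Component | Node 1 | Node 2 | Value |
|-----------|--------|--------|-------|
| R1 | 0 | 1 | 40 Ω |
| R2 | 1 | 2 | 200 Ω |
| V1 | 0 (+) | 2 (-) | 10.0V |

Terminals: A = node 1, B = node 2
Nodal analysis, taking node 2 as the 0 V reference.
Source V1 fixes V_0 = 10 V.
KCL at each unknown node (sum of currents leaving = 0; resistances in Ω):
  Node 1: (V_1 - 10)/40 + (V_1 - 0)/200 = 0
Collecting terms: 0.03 × V_1 = 0.25  =>  V_1 = 8.333 V
I_R1 = (V_0 - V_1)/R1 = (10 - 8.333)/40 = 0.04167 A
|I_R1| = 0.04167 A

Final answer: |I_R1| = 0.04167 A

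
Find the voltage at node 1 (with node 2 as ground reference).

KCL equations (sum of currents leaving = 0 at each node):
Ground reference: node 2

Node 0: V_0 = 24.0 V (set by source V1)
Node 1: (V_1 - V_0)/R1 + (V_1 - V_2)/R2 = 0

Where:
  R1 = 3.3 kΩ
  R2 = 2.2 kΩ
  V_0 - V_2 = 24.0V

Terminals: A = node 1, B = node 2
Nodal analysis, taking node 2 as the 0 V reference.
Source V1 fixes V_0 = 24 V.
KCL at each unknown node (sum of currents leaving = 0; resistances in Ω):
  Node 1: (V_1 - 24)/3300 + (V_1 - 0)/2200 = 0
Collecting terms: 0.0007576 × V_1 = 0.007273  =>  V_1 = 9.6 V
The requested potential is V_1 = 9.6 V.

Final answer: V_1 = 9.6 V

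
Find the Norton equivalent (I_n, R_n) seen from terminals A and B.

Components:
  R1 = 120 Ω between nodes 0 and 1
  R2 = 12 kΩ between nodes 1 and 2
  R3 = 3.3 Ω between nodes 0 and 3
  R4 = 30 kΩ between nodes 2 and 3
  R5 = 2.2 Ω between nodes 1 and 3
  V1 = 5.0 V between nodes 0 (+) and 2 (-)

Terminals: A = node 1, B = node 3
Find the Thévenin equivalent first; then I_n = V_th/R_th and R_n = R_th.
Step 1 — V_th is the open-circuit voltage V_A - V_B (nothing connected across the terminals).
Nodal analysis, taking node 2 as the 0 V reference.
Source V1 fixes V_0 = 5 V.
KCL at each unknown node (sum of currents leaving = 0; resistances in Ω):
  Node 1: (V_1 - 5)/120 + (V_1 - 0)/12000 + (V_1 - V_3)/2.2 = 0
  Node 3: (V_3 - 5)/3.3 + (V_3 - 0)/30000 + (V_3 - V_1)/2.2 = 0
Collecting terms (coefficients in siemens):
  0.463·V_1 - 0.4545·V_3 = 0.04167
  0.7576·V_3 - 0.4545·V_1 = 1.515
Determinant D = (0.463)(0.7576) - (-0.4545)(-0.4545) = 0.1441
V_1 = [(0.04167)(0.7576) - (-0.4545)(1.515)]/D = 4.997 V
V_3 = [(0.463)(1.515) - (0.04167)(-0.4545)]/D = 4.998 V
V_th = V_1 - V_3 = 4.997 - 4.998 = -0.0008664 V
Step 2 — R_th: zero the source — replace V1 by a short circuit (node 2 merges into node 0) — and find the resistance seen between A (node 1) and B (node 3).
Reduce the network between node 1 (A) and node 3 (B) by series/parallel combination:
  Rp1 = R1 ‖ R2 (parallel, both between nodes 0 and 1) = 1/(1/120 + 1/12000) = 118.8 Ω
  Rp2 = R3 ‖ R4 (parallel, both between nodes 0 and 3) = 1/(1/3.3 + 1/30000) = 3.3 Ω
  Rs1 = Rp1 + Rp2 (series, joined only at node 0) = 118.8 + 3.3 = 122.1 Ω
  Rp3 = R5 ‖ Rs1 (parallel, both between nodes 1 and 3) = 1/(1/2.2 + 1/122.1) = 2.161 Ω
R_th = 2.161 Ω
I_n = V_th/R_th = -0.0008664/2.161 = -0.0004009 A, and R_n = R_th = 2.161 Ω

Final answer: I_n = -0.0004009 A, R_n = 2.161 Ω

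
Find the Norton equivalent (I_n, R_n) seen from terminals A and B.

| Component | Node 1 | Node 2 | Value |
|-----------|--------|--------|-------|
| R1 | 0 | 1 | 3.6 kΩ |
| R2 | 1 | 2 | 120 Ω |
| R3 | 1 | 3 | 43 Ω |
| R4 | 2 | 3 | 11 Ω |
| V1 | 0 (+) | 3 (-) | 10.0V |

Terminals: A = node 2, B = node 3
Find the Thévenin equivalent first; then I_n = V_th/R_th and R_n = R_th.
Step 1 — V_th is the open-circuit voltage V_A - V_B (nothing connected across the terminals).
Nodal analysis, taking node 3 as the 0 V reference.
Source V1 fixes V_0 = 10 V.
KCL at each unknown node (sum of currents leaving = 0; resistances in Ω):
  Node 1: (V_1 - 10)/3600 + (V_1 - V_2)/120 + (V_1 - 0)/43 = 0
  Node 2: (V_2 - V_1)/120 + (V_2 - 0)/11 = 0
Collecting terms (coefficients in siemens):
  0.03187·V_1 - 0.008333·V_2 = 0.002778
  0.09924·V_2 - 0.008333·V_1 = 0
Determinant D = (0.03187)(0.09924) - (-0.008333)(-0.008333) = 0.003093
V_1 = [(0.002778)(0.09924) - (-0.008333)(0)]/D = 0.08913 V
V_2 = [(0.03187)(0) - (0.002778)(-0.008333)]/D = 0.007484 V
V_th = V_2 - V_3 = 0.007484 - 0 = 0.007484 V
Step 2 — R_th: zero the source — replace V1 by a short circuit (node 3 merges into node 0) — and find the resistance seen between A (node 2) and B (node 0).
Reduce the network between node 2 (A) and node 0 (B) by series/parallel combination:
  Rp1 = R1 ‖ R3 (parallel, both between nodes 0 and 1) = 1/(1/3600 + 1/43) = 42.49 Ω
  Rs1 = R2 + Rp1 (series, joined only at node 1) = 120 + 42.49 = 162.5 Ω
  Rp2 = R4 ‖ Rs1 (parallel, both between nodes 0 and 2) = 1/(1/11 + 1/162.5) = 10.3 Ω
R_th = 10.3 Ω
I_n = V_th/R_th = 0.007484/10.3 = 0.0007264 A, and R_n = R_th = 10.3 Ω

Final answer: I_n = 0.0007264 A, R_n = 10.3 Ω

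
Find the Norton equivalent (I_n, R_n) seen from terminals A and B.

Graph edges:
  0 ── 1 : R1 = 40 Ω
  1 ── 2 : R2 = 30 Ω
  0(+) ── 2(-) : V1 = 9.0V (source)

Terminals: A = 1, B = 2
Find the Thévenin equivalent first; then I_n = V_th/R_th and R_n = R_th.
Step 1 — V_th is the open-circuit voltage V_A - V_B (nothing connected across the terminals).
Nodal analysis, taking node 2 as the 0 V reference.
Source V1 fixes V_0 = 9 V.
KCL at each unknown node (sum of currents leaving = 0; resistances in Ω):
  Node 1: (V_1 - 9)/40 + (V_1 - 0)/30 = 0
Collecting terms: 0.05833 × V_1 = 0.225  =>  V_1 = 3.857 V
V_th = V_1 - V_2 = 3.857 - 0 = 3.857 V
Step 2 — R_th: zero the source — replace V1 by a short circuit (node 2 merges into node 0) — and find the resistance seen between A (node 1) and B (node 0).
Reduce the network between node 1 (A) and node 0 (B) by series/parallel combination:
  Rp1 = R1 ‖ R2 (parallel, both between nodes 0 and 1) = 1/(1/40 + 1/30) = 17.14 Ω
R_th = 17.14 Ω
I_n = V_th/R_th = 3.857/17.14 = 0.225 A, and R_n = R_th = 17.14 Ω

Final answer: I_n = 0.225 A, R_n = 17.14 Ω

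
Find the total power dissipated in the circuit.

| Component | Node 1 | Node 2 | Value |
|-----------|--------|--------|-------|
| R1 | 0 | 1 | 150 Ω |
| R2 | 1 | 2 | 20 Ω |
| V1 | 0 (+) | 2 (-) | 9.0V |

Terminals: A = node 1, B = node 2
Nodal analysis, taking node 2 as the 0 V reference.
Source V1 fixes V_0 = 9 V.
KCL at each unknown node (sum of currents leaving = 0; resistances in Ω):
  Node 1: (V_1 - 9)/150 + (V_1 - 0)/20 = 0
Collecting terms: 0.05667 × V_1 = 0.06  =>  V_1 = 1.059 V
Power in each resistor, P = (ΔV)²/R:
  P_R1 = (9 - 1.059)²/150 = 0.4204 W
  P_R2 = (1.059 - 0)²/20 = 0.05606 W
P_total = P_R1 + P_R2 = 0.4765 W

Final answer: 0.4765 W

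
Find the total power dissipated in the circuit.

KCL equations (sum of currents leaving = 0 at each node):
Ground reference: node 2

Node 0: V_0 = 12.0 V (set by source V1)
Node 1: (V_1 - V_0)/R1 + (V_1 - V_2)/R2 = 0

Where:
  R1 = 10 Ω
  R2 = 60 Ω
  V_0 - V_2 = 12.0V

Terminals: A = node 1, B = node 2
Nodal analysis, taking node 2 as the 0 V reference.
Source V1 fixes V_0 = 12 V.
KCL at each unknown node (sum of currents leaving = 0; resistances in Ω):
  Node 1: (V_1 - 12)/10 + (V_1 - 0)/60 = 0
Collecting terms: 0.1167 × V_1 = 1.2  =>  V_1 = 10.29 V
Power in each resistor, P = (ΔV)²/R:
  P_R1 = (12 - 10.29)²/10 = 0.2939 W
  P_R2 = (10.29 - 0)²/60 = 1.763 W
P_total = P_R1 + P_R2 = 2.057 W

Final answer: 2.057 W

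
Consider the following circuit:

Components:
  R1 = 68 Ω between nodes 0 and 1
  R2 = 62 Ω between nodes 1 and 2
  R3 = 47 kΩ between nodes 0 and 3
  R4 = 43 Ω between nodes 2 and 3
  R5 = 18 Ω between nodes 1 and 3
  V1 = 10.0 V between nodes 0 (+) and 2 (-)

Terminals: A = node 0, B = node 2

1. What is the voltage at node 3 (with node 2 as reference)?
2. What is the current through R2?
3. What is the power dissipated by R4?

Nodal analysis, taking node 2 as the 0 V reference.
Source V1 fixes V_0 = 10 V.
KCL at each unknown node (sum of currents leaving = 0; resistances in Ω):
  Node 1: (V_1 - 10)/68 + (V_1 - 0)/62 + (V_1 - V_3)/18 = 0
  Node 3: (V_3 - 10)/47000 + (V_3 - 0)/43 + (V_3 - V_1)/18 = 0
Collecting terms (coefficients in siemens):
  0.08639·V_1 - 0.05556·V_3 = 0.1471
  0.07883·V_3 - 0.05556·V_1 = 0.0002128
Determinant D = (0.08639)(0.07883) - (-0.05556)(-0.05556) = 0.003724
V_1 = [(0.1471)(0.07883) - (-0.05556)(0.0002128)]/D = 3.116 V
V_3 = [(0.08639)(0.0002128) - (0.1471)(-0.05556)]/D = 2.199 V
Part 1:
  Read off the nodal solution: V_3 = 2.199 V
Part 2:
  I_R2 = (V_1 - V_2)/R2 = (3.116 - 0)/62 = 0.05026 A
  Magnitude: I_R2 = 0.05026 A
Part 3:
  I_R4 = (V_2 - V_3)/R4 = (0 - 2.199)/43 = -0.05114 A
  P_R4 = I_R4² × R4 = (-0.05114)² × 43 = 0.1124 W

Final answers:
1. V_3 = 2.199 V
2. I_R2 = 0.05026 A
3. P_R4 = 0.1124 W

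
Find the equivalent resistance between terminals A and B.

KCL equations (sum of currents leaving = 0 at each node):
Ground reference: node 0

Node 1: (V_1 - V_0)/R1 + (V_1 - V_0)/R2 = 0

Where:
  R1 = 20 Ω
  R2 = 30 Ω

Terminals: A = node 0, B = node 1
Reduce the network between node 0 (A) and node 1 (B) by series/parallel combination:
  Rp1 = R1 ‖ R2 (parallel, both between nodes 0 and 1) = 1/(1/20 + 1/30) = 12 Ω
R_eq = 12 Ω

Final answer: 12 Ω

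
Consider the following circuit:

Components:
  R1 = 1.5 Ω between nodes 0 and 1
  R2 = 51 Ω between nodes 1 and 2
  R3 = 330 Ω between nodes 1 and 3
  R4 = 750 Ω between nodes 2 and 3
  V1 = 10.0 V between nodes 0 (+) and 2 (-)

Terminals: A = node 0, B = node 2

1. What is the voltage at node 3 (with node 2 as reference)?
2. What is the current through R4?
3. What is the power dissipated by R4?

Nodal analysis, taking node 2 as the 0 V reference.
Source V1 fixes V_0 = 10 V.
KCL at each unknown node (sum of currents leaving = 0; resistances in Ω):
  Node 1: (V_1 - 10)/1.5 + (V_1 - 0)/51 + (V_1 - V_3)/330 = 0
  Node 3: (V_3 - V_1)/330 + (V_3 - 0)/750 = 0
Collecting terms (coefficients in siemens):
  0.6893·V_1 - 0.00303·V_3 = 6.667
  0.004364·V_3 - 0.00303·V_1 = 0
Determinant D = (0.6893)(0.004364) - (-0.00303)(-0.00303) = 0.002999
V_1 = [(6.667)(0.004364) - (-0.00303)(0)]/D = 9.701 V
V_3 = [(0.6893)(0) - (6.667)(-0.00303)]/D = 6.737 V
Part 1:
  Read off the nodal solution: V_3 = 6.737 V
Part 2:
  I_R4 = (V_2 - V_3)/R4 = (0 - 6.737)/750 = -0.008983 A
  Magnitude: I_R4 = 0.008983 A
Part 3:
  I_R4 = (V_2 - V_3)/R4 = (0 - 6.737)/750 = -0.008983 A
  P_R4 = I_R4² × R4 = (-0.008983)² × 750 = 0.06052 W

Final answers:
1. V_3 = 6.737 V
2. I_R4 = 0.008983 A
3. P_R4 = 0.06052 W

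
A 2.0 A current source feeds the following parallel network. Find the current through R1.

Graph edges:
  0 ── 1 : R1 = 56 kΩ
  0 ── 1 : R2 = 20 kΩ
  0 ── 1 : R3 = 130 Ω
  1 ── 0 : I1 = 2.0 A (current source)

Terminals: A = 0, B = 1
All resistors sit directly between nodes 0 and 1, so they are in parallel and share one voltage V; the full source current 2 A splits among them.
1/R_par = 1/56000 + 1/20000 + 1/130 = 0.00776 S  =>  R_par = 128.9 Ω
V = I × R_par = 2 × 128.9 = 257.7 V
I_R1 = V/R1 = 257.7/56000 = 0.004602 A

Final answer: 0.004602 A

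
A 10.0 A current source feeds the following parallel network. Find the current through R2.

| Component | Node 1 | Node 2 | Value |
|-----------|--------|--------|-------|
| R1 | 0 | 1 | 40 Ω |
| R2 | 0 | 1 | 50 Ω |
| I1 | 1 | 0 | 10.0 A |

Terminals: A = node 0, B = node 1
All resistors sit directly between nodes 0 and 1, so they are in parallel and share one voltage V; the full source current 10 A splits among them.
1/R_par = 1/40 + 1/50 = 0.045 S  =>  R_par = 22.22 Ω
V = I × R_par = 10 × 22.22 = 222.2 V
I_R2 = V/R2 = 222.2/50 = 4.444 A

Final answer: 4.444 A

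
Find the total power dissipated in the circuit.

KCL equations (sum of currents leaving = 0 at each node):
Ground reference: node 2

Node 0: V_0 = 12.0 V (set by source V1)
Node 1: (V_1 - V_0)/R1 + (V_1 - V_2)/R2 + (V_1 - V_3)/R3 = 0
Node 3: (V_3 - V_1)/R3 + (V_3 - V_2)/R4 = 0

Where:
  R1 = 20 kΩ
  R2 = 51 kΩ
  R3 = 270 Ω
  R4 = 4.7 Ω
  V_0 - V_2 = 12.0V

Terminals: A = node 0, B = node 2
Nodal analysis, taking node 2 as the 0 V reference.
Source V1 fixes V_0 = 12 V.
KCL at each unknown node (sum of currents leaving = 0; resistances in Ω):
  Node 1: (V_1 - 12)/20000 + (V_1 - 0)/51000 + (V_1 - V_3)/270 = 0
  Node 3: (V_3 - V_1)/270 + (V_3 - 0)/4.7 = 0
Collecting terms (coefficients in siemens):
  0.003773·V_1 - 0.003704·V_3 = 0.0006
  0.2165·V_3 - 0.003704·V_1 = 0
Determinant D = (0.003773)(0.2165) - (-0.003704)(-0.003704) = 0.0008031
V_1 = [(0.0006)(0.2165) - (-0.003704)(0)]/D = 0.1617 V
V_3 = [(0.003773)(0) - (0.0006)(-0.003704)]/D = 0.002767 V
Power in each resistor, P = (ΔV)²/R:
  P_R1 = (12 - 0.1617)²/20000 = 0.007007 W
  P_R2 = (0.1617 - 0)²/51000 = 0.0000005129 W
  P_R3 = (0.1617 - 0.002767)²/270 = 0.00009359 W
  P_R4 = (0 - 0.002767)²/4.7 = 0.000001629 W
P_total = P_R1 + P_R2 + P_R3 + P_R4 = 0.007103 W

Final answer: 0.007103 W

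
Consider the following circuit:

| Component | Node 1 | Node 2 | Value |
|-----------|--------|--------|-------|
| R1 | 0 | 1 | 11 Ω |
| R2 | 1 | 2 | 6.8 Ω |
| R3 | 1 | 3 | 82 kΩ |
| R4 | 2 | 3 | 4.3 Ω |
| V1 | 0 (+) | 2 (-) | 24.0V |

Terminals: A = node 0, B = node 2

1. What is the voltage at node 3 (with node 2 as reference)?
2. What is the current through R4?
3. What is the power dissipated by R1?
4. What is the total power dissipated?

Nodal analysis, taking node 2 as the 0 V reference.
Source V1 fixes V_0 = 24 V.
KCL at each unknown node (sum of currents leaving = 0; resistances in Ω):
  Node 1: (V_1 - 24)/11 + (V_1 - 0)/6.8 + (V_1 - V_3)/82000 = 0
  Node 3: (V_3 - V_1)/82000 + (V_3 - 0)/4.3 = 0
Collecting terms (coefficients in siemens):
  0.238·V_1 - 0.0000122·V_3 = 2.182
  0.2326·V_3 - 0.0000122·V_1 = 0
Determinant D = (0.238)(0.2326) - (-0.0000122)(-0.0000122) = 0.05535
V_1 = [(2.182)(0.2326) - (-0.0000122)(0)]/D = 9.168 V
V_3 = [(0.238)(0) - (2.182)(-0.0000122)]/D = 0.0004807 V
Part 1:
  Read off the nodal solution: V_3 = 0.0004807 V
Part 2:
  I_R4 = (V_2 - V_3)/R4 = (0 - 0.0004807)/4.3 = -0.0001118 A
  Magnitude: I_R4 = 0.0001118 A
Part 3:
  I_R1 = (V_0 - V_1)/R1 = (24 - 9.168)/11 = 1.348 A
  P_R1 = I_R1² × R1 = (1.348)² × 11 = 20 W
Part 4:
  Power in each resistor, P = (ΔV)²/R:
    P_R1 = (24 - 9.168)²/11 = 20 W
    P_R2 = (9.168 - 0)²/6.8 = 12.36 W
    P_R3 = (9.168 - 0.0004807)²/82000 = 0.001025 W
    P_R4 = (0 - 0.0004807)²/4.3 = 0.00000005375 W
  P_total = P_R1 + P_R2 + P_R3 + P_R4 = 32.36 W

Final answers:
1. V_3 = 0.0004807 V
2. I_R4 = 0.0001118 A
3. P_R1 = 20 W
4. P_total = 32.36 W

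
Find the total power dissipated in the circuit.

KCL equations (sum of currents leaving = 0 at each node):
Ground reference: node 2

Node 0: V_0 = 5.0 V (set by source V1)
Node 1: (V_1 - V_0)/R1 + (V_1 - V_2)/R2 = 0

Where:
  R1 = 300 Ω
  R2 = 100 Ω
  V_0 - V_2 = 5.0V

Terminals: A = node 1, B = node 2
Nodal analysis, taking node 2 as the 0 V reference.
Source V1 fixes V_0 = 5 V.
KCL at each unknown node (sum of currents leaving = 0; resistances in Ω):
  Node 1: (V_1 - 5)/300 + (V_1 - 0)/100 = 0
Collecting terms: 0.01333 × V_1 = 0.01667  =>  V_1 = 1.25 V
Power in each resistor, P = (ΔV)²/R:
  P_R1 = (5 - 1.25)²/300 = 0.04688 W
  P_R2 = (1.25 - 0)²/100 = 0.01562 W
P_total = P_R1 + P_R2 = 0.0625 W

Final answer: 0.0625 W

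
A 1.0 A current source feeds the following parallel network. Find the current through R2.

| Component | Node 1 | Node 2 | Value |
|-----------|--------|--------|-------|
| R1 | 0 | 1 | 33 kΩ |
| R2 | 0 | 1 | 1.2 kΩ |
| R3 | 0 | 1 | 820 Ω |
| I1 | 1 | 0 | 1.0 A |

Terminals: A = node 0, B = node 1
All resistors sit directly between nodes 0 and 1, so they are in parallel and share one voltage V; the full source current 1 A splits among them.
1/R_par = 1/33000 + 1/1200 + 1/820 = 0.002083 S  =>  R_par = 480 Ω
V = I × R_par = 1 × 480 = 480 V
I_R2 = V/R2 = 480/1200 = 0.4 A

Final answer: 0.4 A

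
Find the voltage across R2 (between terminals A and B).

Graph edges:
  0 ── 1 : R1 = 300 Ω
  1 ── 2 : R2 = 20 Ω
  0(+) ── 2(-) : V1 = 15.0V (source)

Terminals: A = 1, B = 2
R1 and R2 are in series across V1 (node 0 → node 1 → node 2), and the output A–B is taken across R2, so this is a voltage divider.
Series current: I = V1/(R1 + R2) = 15/(300 + 20) = 15/320 = 0.04688 A
V_R2 = I × R2 = V1 × R2/(R1 + R2) = 15 × 20/320 = 0.9375 V

Final answer: 0.9375 V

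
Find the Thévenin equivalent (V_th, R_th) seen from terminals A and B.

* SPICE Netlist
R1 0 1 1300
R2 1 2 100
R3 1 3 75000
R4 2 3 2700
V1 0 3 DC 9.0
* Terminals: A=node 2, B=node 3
Step 1 — V_th is the open-circuit voltage V_A - V_B (nothing connected across the terminals).
Nodal analysis, taking node 3 as the 0 V reference.
Source V1 fixes V_0 = 9 V.
KCL at each unknown node (sum of currents leaving = 0; resistances in Ω):
  Node 1: (V_1 - 9)/1300 + (V_1 - V_2)/100 + (V_1 - 0)/75000 = 0
  Node 2: (V_2 - V_1)/100 + (V_2 - 0)/2700 = 0
Collecting terms (coefficients in siemens):
  0.01078·V_1 - 0.01·V_2 = 0.006923
  0.01037·V_2 - 0.01·V_1 = 0
Determinant D = (0.01078)(0.01037) - (-0.01)(-0.01) = 0.00001182
V_1 = [(0.006923)(0.01037) - (-0.01)(0)]/D = 6.074 V
V_2 = [(0.01078)(0) - (0.006923)(-0.01)]/D = 5.857 V
V_th = V_2 - V_3 = 5.857 - 0 = 5.857 V
Step 2 — R_th: zero the source — replace V1 by a short circuit (node 3 merges into node 0) — and find the resistance seen between A (node 2) and B (node 0).
Reduce the network between node 2 (A) and node 0 (B) by series/parallel combination:
  Rp1 = R1 ‖ R3 (parallel, both between nodes 0 and 1) = 1/(1/1300 + 1/75000) = 1278 Ω
  Rs1 = R2 + Rp1 (series, joined only at node 1) = 100 + 1278 = 1378 Ω
  Rp2 = R4 ‖ Rs1 (parallel, both between nodes 0 and 2) = 1/(1/2700 + 1/1378) = 912.3 Ω
R_th = 912.3 Ω

Final answer: V_th = 5.857 V, R_th = 912.3 Ω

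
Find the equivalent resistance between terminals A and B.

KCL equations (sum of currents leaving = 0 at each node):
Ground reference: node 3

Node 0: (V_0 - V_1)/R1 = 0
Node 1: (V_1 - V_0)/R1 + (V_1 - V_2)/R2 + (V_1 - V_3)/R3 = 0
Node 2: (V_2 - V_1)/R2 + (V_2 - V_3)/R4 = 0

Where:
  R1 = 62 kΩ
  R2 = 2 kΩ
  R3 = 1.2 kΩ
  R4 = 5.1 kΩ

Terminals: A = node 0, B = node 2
Reduce the network between node 0 (A) and node 2 (B) by series/parallel combination:
  Rs1 = R3 + R4 (series, joined only at node 3) = 1200 + 5100 = 6300 Ω
  Rp1 = R2 ‖ Rs1 (parallel, both between nodes 1 and 2) = 1/(1/2000 + 1/6300) = 1518 Ω
  Rs2 = R1 + Rp1 (series, joined only at node 1) = 62000 + 1518 = 63520 Ω
R_eq = 63.52 kΩ

Final answer: 63.52 kΩ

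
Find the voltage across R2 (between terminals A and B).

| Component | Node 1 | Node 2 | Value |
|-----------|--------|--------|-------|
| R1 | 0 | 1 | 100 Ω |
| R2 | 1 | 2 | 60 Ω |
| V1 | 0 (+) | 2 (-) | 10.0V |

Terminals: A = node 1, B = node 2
R1 and R2 are in series across V1 (node 0 → node 1 → node 2), and the output A–B is taken across R2, so this is a voltage divider.
Series current: I = V1/(R1 + R2) = 10/(100 + 60) = 10/160 = 0.0625 A
V_R2 = I × R2 = V1 × R2/(R1 + R2) = 10 × 60/160 = 3.75 V

Final answer: 3.75 V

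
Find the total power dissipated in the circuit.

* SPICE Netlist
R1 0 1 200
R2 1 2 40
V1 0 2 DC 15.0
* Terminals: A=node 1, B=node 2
Nodal analysis, taking node 2 as the 0 V reference.
Source V1 fixes V_0 = 15 V.
KCL at each unknown node (sum of currents leaving = 0; resistances in Ω):
  Node 1: (V_1 - 15)/200 + (V_1 - 0)/40 = 0
Collecting terms: 0.03 × V_1 = 0.075  =>  V_1 = 2.5 V
Power in each resistor, P = (ΔV)²/R:
  P_R1 = (15 - 2.5)²/200 = 0.7812 W
  P_R2 = (2.5 - 0)²/40 = 0.1562 W
P_total = P_R1 + P_R2 = 0.9375 W

Final answer: 0.9375 W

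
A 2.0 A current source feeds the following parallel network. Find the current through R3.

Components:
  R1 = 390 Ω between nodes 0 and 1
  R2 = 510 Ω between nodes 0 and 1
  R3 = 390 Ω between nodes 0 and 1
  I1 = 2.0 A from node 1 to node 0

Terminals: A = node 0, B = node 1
All resistors sit directly between nodes 0 and 1, so they are in parallel and share one voltage V; the full source current 2 A splits among them.
1/R_par = 1/390 + 1/510 + 1/390 = 0.007089 S  =>  R_par = 141.1 Ω
V = I × R_par = 2 × 141.1 = 282.1 V
I_R3 = V/R3 = 282.1/390 = 0.7234 A

Final answer: 0.7234 A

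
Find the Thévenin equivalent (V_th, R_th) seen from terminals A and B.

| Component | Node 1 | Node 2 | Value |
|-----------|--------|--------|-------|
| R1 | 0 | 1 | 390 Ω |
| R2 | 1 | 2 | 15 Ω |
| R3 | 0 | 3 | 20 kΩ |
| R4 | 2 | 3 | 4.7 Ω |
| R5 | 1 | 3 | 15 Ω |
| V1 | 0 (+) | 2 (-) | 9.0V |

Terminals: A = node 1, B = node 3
Step 1 — V_th is the open-circuit voltage V_A - V_B (nothing connected across the terminals).
Nodal analysis, taking node 2 as the 0 V reference.
Source V1 fixes V_0 = 9 V.
KCL at each unknown node (sum of currents leaving = 0; resistances in Ω):
  Node 1: (V_1 - 9)/390 + (V_1 - 0)/15 + (V_1 - V_3)/15 = 0
  Node 3: (V_3 - 9)/20000 + (V_3 - 0)/4.7 + (V_3 - V_1)/15 = 0
Collecting terms (coefficients in siemens):
  0.1359·V_1 - 0.06667·V_3 = 0.02308
  0.2795·V_3 - 0.06667·V_1 = 0.00045
Determinant D = (0.1359)(0.2795) - (-0.06667)(-0.06667) = 0.03354
V_1 = [(0.02308)(0.2795) - (-0.06667)(0.00045)]/D = 0.1932 V
V_3 = [(0.1359)(0.00045) - (0.02308)(-0.06667)]/D = 0.0477 V
V_th = V_1 - V_3 = 0.1932 - 0.0477 = 0.1455 V
Step 2 — R_th: zero the source — replace V1 by a short circuit (node 2 merges into node 0) — and find the resistance seen between A (node 1) and B (node 3).
Reduce the network between node 1 (A) and node 3 (B) by series/parallel combination:
  Rp1 = R1 ‖ R2 (parallel, both between nodes 0 and 1) = 1/(1/390 + 1/15) = 14.44 Ω
  Rp2 = R3 ‖ R4 (parallel, both between nodes 0 and 3) = 1/(1/20000 + 1/4.7) = 4.699 Ω
  Rs1 = Rp1 + Rp2 (series, joined only at node 0) = 14.44 + 4.699 = 19.14 Ω
  Rp3 = R5 ‖ Rs1 (parallel, both between nodes 1 and 3) = 1/(1/15 + 1/19.14) = 8.41 Ω
R_th = 8.41 Ω

Final answer: V_th = 0.1455 V, R_th = 8.41 Ω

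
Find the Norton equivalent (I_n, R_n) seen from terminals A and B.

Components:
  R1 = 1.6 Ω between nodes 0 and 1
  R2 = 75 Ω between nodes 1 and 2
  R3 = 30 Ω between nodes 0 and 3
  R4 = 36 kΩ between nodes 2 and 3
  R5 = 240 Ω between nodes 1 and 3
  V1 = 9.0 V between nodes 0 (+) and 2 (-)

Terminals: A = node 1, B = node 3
Find the Thévenin equivalent first; then I_n = V_th/R_th and R_n = R_th.
Step 1 — V_th is the open-circuit voltage V_A - V_B (nothing connected across the terminals).
Nodal analysis, taking node 2 as the 0 V reference.
Source V1 fixes V_0 = 9 V.
KCL at each unknown node (sum of currents leaving = 0; resistances in Ω):
  Node 1: (V_1 - 9)/1.6 + (V_1 - 0)/75 + (V_1 - V_3)/240 = 0
  Node 3: (V_3 - 9)/30 + (V_3 - 0)/36000 + (V_3 - V_1)/240 = 0
Collecting terms (coefficients in siemens):
  0.6425·V_1 - 0.004167·V_3 = 5.625
  0.03753·V_3 - 0.004167·V_1 = 0.3
Determinant D = (0.6425)(0.03753) - (-0.004167)(-0.004167) = 0.02409
V_1 = [(5.625)(0.03753) - (-0.004167)(0.3)]/D = 8.813 V
V_3 = [(0.6425)(0.3) - (5.625)(-0.004167)]/D = 8.973 V
V_th = V_1 - V_3 = 8.813 - 8.973 = -0.1595 V
Step 2 — R_th: zero the source — replace V1 by a short circuit (node 2 merges into node 0) — and find the resistance seen between A (node 1) and B (node 3).
Reduce the network between node 1 (A) and node 3 (B) by series/parallel combination:
  Rp1 = R1 ‖ R2 (parallel, both between nodes 0 and 1) = 1/(1/1.6 + 1/75) = 1.567 Ω
  Rp2 = R3 ‖ R4 (parallel, both between nodes 0 and 3) = 1/(1/30 + 1/36000) = 29.98 Ω
  Rs1 = Rp1 + Rp2 (series, joined only at node 0) = 1.567 + 29.98 = 31.54 Ω
  Rp3 = R5 ‖ Rs1 (parallel, both between nodes 1 and 3) = 1/(1/240 + 1/31.54) = 27.88 Ω
R_th = 27.88 Ω
I_n = V_th/R_th = -0.1595/27.88 = -0.005722 A, and R_n = R_th = 27.88 Ω

Final answer: I_n = -0.005722 A, R_n = 27.88 Ω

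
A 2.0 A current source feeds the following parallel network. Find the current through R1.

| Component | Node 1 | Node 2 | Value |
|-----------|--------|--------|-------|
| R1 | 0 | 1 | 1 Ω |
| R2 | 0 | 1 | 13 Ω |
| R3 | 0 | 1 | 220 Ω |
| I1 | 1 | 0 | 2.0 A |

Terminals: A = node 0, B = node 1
All resistors sit directly between nodes 0 and 1, so they are in parallel and share one voltage V; the full source current 2 A splits among them.
1/R_par = 1/1 + 1/13 + 1/220 = 1.081 S  =>  R_par = 0.9247 Ω
V = I × R_par = 2 × 0.9247 = 1.849 V
I_R1 = V/R1 = 1.849/1 = 1.849 A

Final answer: 1.849 A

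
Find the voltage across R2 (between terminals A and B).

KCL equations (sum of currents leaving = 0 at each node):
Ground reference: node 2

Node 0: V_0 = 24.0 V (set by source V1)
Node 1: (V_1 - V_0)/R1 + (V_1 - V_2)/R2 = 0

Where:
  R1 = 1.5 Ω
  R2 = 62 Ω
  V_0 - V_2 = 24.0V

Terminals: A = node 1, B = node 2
R1 and R2 are in series across V1 (node 0 → node 1 → node 2), and the output A–B is taken across R2, so this is a voltage divider.
Series current: I = V1/(R1 + R2) = 24/(1.5 + 62) = 24/63.5 = 0.378 A
V_R2 = I × R2 = V1 × R2/(R1 + R2) = 24 × 62/63.5 = 23.43 V

Final answer: 23.43 V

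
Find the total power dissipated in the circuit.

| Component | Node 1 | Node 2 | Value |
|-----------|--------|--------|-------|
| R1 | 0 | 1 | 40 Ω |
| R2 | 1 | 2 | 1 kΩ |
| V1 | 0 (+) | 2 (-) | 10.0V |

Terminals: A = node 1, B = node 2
Nodal analysis, taking node 2 as the 0 V reference.
Source V1 fixes V_0 = 10 V.
KCL at each unknown node (sum of currents leaving = 0; resistances in Ω):
  Node 1: (V_1 - 10)/40 + (V_1 - 0)/1000 = 0
Collecting terms: 0.026 × V_1 = 0.25  =>  V_1 = 9.615 V
Power in each resistor, P = (ΔV)²/R:
  P_R1 = (10 - 9.615)²/40 = 0.003698 W
  P_R2 = (9.615 - 0)²/1000 = 0.09246 W
P_total = P_R1 + P_R2 = 0.09615 W

Final answer: 0.09615 W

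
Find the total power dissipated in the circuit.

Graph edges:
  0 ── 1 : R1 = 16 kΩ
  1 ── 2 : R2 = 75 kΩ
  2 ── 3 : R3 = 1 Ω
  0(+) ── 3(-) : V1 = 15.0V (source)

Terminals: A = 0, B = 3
Nodal analysis, taking node 3 as the 0 V reference.
Source V1 fixes V_0 = 15 V.
KCL at each unknown node (sum of currents leaving = 0; resistances in Ω):
  Node 1: (V_1 - 15)/16000 + (V_1 - V_2)/75000 = 0
  Node 2: (V_2 - V_1)/75000 + (V_2 - 0)/1 = 0
Collecting terms (coefficients in siemens):
  0.00007583·V_1 - 0.00001333·V_2 = 0.0009375
  1·V_2 - 0.00001333·V_1 = 0
Determinant D = (0.00007583)(1) - (-0.00001333)(-0.00001333) = 0.00007583
V_1 = [(0.0009375)(1) - (-0.00001333)(0)]/D = 12.36 V
V_2 = [(0.00007583)(0) - (0.0009375)(-0.00001333)]/D = 0.0001648 V
Power in each resistor, P = (ΔV)²/R:
  P_R1 = (15 - 12.36)²/16000 = 0.0004347 W
  P_R2 = (12.36 - 0.0001648)²/75000 = 0.002038 W
  P_R3 = (0.0001648 - 0)²/1 = 0.00000002717 W
P_total = P_R1 + P_R2 + P_R3 = 0.002473 W

Final answer: 0.002473 W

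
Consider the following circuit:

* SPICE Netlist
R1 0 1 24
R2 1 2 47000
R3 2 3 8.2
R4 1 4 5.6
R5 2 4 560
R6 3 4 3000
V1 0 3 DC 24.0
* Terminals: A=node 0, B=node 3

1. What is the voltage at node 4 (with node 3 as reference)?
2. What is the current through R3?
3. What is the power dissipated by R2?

Nodal analysis, taking node 3 as the 0 V reference.
Source V1 fixes V_0 = 24 V.
KCL at each unknown node (sum of currents leaving = 0; resistances in Ω):
  Node 1: (V_1 - 24)/24 + (V_1 - V_2)/47000 + (V_1 - V_4)/5.6 = 0
  Node 2: (V_2 - V_1)/47000 + (V_2 - 0)/8.2 + (V_2 - V_4)/560 = 0
  Node 4: (V_4 - V_1)/5.6 + (V_4 - V_2)/560 + (V_4 - 0)/3000 = 0
Collecting terms (coefficients in siemens):
  0.2203·V_1 - 0.00002128·V_2 - 0.1786·V_4 = 1
  0.1238·V_2 - 0.00002128·V_1 - 0.001786·V_4 = 0
  0.1807·V_4 - 0.1786·V_1 - 0.001786·V_2 = 0
Solving these 3 simultaneous equations (Gaussian elimination) gives:
  V_1 = 22.85 V, V_2 = 0.3299 V, V_4 = 22.59 V
Part 1:
  Read off the nodal solution: V_4 = 22.59 V
Part 2:
  I_R3 = (V_2 - V_3)/R3 = (0.3299 - 0)/8.2 = 0.04023 A
  Magnitude: I_R3 = 0.04023 A
Part 3:
  I_R2 = (V_1 - V_2)/R2 = (22.85 - 0.3299)/47000 = 0.0004792 A
  P_R2 = I_R2² × R2 = (0.0004792)² × 47000 = 0.01079 W

Final answers:
1. V_4 = 22.59 V
2. I_R3 = 0.04023 A
3. P_R2 = 0.01079 W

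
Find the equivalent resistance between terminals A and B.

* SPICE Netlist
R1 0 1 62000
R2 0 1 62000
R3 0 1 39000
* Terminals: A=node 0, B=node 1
Reduce the network between node 0 (A) and node 1 (B) by series/parallel combination:
  Rp1 = R1 ‖ R2 ‖ R3 (parallel, all between nodes 0 and 1) = 1/(1/62000 + 1/62000 + 1/39000) = 17270 Ω
R_eq = 17.27 kΩ

Final answer: 17.27 kΩ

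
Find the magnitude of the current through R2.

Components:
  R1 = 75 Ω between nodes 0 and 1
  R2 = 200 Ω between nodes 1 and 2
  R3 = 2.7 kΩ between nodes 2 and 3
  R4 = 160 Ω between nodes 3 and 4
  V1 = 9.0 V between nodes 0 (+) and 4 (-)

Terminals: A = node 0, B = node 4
Nodal analysis, taking node 4 as the 0 V reference.
Source V1 fixes V_0 = 9 V.
KCL at each unknown node (sum of currents leaving = 0; resistances in Ω):
  Node 1: (V_1 - 9)/75 + (V_1 - V_2)/200 = 0
  Node 2: (V_2 - V_1)/200 + (V_2 - V_3)/2700 = 0
  Node 3: (V_3 - V_2)/2700 + (V_3 - 0)/160 = 0
Collecting terms (coefficients in siemens):
  0.01833·V_1 - 0.005·V_2 = 0.12
  0.00537·V_2 - 0.005·V_1 - 0.0003704·V_3 = 0
  0.00662·V_3 - 0.0003704·V_2 = 0
Solving these 3 simultaneous equations (Gaussian elimination) gives:
  V_1 = 8.785 V, V_2 = 8.211 V, V_3 = 0.4593 V
I_R2 = (V_1 - V_2)/R2 = (8.785 - 8.211)/200 = 0.002871 A
|I_R2| = 0.002871 A

Final answer: |I_R2| = 0.002871 A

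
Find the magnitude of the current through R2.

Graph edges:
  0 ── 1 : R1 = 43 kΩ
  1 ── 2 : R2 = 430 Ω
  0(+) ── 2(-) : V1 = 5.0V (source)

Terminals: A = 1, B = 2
Nodal analysis, taking node 2 as the 0 V reference.
Source V1 fixes V_0 = 5 V.
KCL at each unknown node (sum of currents leaving = 0; resistances in Ω):
  Node 1: (V_1 - 5)/43000 + (V_1 - 0)/430 = 0
Collecting terms: 0.002349 × V_1 = 0.0001163  =>  V_1 = 0.0495 V
I_R2 = (V_1 - V_2)/R2 = (0.0495 - 0)/430 = 0.0001151 A
|I_R2| = 0.0001151 A

Final answer: |I_R2| = 0.0001151 A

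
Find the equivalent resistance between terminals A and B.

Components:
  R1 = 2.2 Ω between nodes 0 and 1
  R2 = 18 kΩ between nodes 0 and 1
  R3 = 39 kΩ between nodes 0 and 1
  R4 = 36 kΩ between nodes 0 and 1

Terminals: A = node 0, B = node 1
Reduce the network between node 0 (A) and node 1 (B) by series/parallel combination:
  Rp1 = R1 ‖ R2 ‖ R3 ‖ R4 (parallel, all between nodes 0 and 1) = 1/(1/2.2 + 1/18000 + 1/39000 + 1/36000) = 2.199 Ω
R_eq = 2.199 Ω

Final answer: 2.199 Ω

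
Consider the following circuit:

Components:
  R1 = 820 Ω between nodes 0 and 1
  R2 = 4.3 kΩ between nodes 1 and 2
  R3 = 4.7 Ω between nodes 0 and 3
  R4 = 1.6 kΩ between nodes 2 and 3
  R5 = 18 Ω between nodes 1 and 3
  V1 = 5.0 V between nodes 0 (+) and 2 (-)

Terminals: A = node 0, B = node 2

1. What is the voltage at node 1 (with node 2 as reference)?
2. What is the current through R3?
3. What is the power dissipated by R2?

Nodal analysis, taking node 2 as the 0 V reference.
Source V1 fixes V_0 = 5 V.
KCL at each unknown node (sum of currents leaving = 0; resistances in Ω):
  Node 1: (V_1 - 5)/820 + (V_1 - 0)/4300 + (V_1 - V_3)/18 = 0
  Node 3: (V_3 - 5)/4.7 + (V_3 - 0)/1600 + (V_3 - V_1)/18 = 0
Collecting terms (coefficients in siemens):
  0.05701·V_1 - 0.05556·V_3 = 0.006098
  0.2689·V_3 - 0.05556·V_1 = 1.064
Determinant D = (0.05701)(0.2689) - (-0.05556)(-0.05556) = 0.01225
V_1 = [(0.006098)(0.2689) - (-0.05556)(1.064)]/D = 4.96 V
V_3 = [(0.05701)(1.064) - (0.006098)(-0.05556)]/D = 4.98 V
Part 1:
  Read off the nodal solution: V_1 = 4.96 V
Part 2:
  I_R3 = (V_0 - V_3)/R3 = (5 - 4.98)/4.7 = 0.004218 A
  Magnitude: I_R3 = 0.004218 A
Part 3:
  I_R2 = (V_1 - V_2)/R2 = (4.96 - 0)/4300 = 0.001154 A
  P_R2 = I_R2² × R2 = (0.001154)² × 4300 = 0.005722 W

Final answers:
1. V_1 = 4.96 V
2. I_R3 = 0.004218 A
3. P_R2 = 0.005722 W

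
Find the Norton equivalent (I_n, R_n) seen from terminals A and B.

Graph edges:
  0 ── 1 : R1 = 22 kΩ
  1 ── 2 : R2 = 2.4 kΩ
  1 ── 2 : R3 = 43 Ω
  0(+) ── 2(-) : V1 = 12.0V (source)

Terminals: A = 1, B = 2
Find the Thévenin equivalent first; then I_n = V_th/R_th and R_n = R_th.
Step 1 — V_th is the open-circuit voltage V_A - V_B (nothing connected across the terminals).
Nodal analysis, taking node 2 as the 0 V reference.
Source V1 fixes V_0 = 12 V.
KCL at each unknown node (sum of currents leaving = 0; resistances in Ω):
  Node 1: (V_1 - 12)/22000 + (V_1 - 0)/2400 + (V_1 - 0)/43 = 0
Collecting terms: 0.02372 × V_1 = 0.0005455  =>  V_1 = 0.023 V
V_th = V_1 - V_2 = 0.023 - 0 = 0.023 V
Step 2 — R_th: zero the source — replace V1 by a short circuit (node 2 merges into node 0) — and find the resistance seen between A (node 1) and B (node 0).
Reduce the network between node 1 (A) and node 0 (B) by series/parallel combination:
  Rp1 = R1 ‖ R2 ‖ R3 (parallel, all between nodes 0 and 1) = 1/(1/22000 + 1/2400 + 1/43) = 42.16 Ω
R_th = 42.16 Ω
I_n = V_th/R_th = 0.023/42.16 = 0.0005455 A, and R_n = R_th = 42.16 Ω

Final answer: I_n = 0.0005455 A, R_n = 42.16 Ω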